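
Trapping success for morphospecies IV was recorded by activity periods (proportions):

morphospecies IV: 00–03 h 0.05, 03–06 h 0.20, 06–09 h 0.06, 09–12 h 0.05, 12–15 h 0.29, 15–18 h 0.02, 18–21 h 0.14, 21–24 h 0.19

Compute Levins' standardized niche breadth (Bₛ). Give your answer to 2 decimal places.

Σpᵢ² = 0.05² + 0.20² + 0.06² + 0.05² + 0.29² + 0.02² + 0.14² + 0.19² = 0.0025 + 0.0400 + 0.0036 + 0.0025 + 0.0841 + 0.0004 + 0.0196 + 0.0361 = 0.1888
B = 1 / 0.1888 = 5.2966
Bₛ = (B − 1)/(n − 1) = (5.2966 − 1)/(8 − 1) = 4.2966/7 = 0.6138

0.61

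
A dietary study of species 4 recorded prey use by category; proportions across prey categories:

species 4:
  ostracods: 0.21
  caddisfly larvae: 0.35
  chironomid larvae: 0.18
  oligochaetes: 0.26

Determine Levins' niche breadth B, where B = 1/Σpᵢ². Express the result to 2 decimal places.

Σpᵢ² = 0.21² + 0.35² + 0.18² + 0.26² = 0.0441 + 0.1225 + 0.0324 + 0.0676 = 0.2666
B = 1 / 0.2666 = 3.7509

3.75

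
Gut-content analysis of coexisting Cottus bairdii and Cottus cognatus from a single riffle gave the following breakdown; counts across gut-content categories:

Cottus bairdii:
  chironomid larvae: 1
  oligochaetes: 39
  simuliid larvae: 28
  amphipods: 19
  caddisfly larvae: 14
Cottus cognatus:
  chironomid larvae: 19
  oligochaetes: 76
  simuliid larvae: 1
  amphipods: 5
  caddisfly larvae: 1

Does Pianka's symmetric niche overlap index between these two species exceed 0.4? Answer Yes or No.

Yes

Proportions for Cottus bairdii (n=101): 1/101=0.0099, 39/101=0.3861, 28/101=0.2772, 19/101=0.1881, 14/101=0.1386
Proportions for Cottus cognatus (n=102): 19/102=0.1863, 76/102=0.7451, 1/102=0.0098, 5/102=0.0490, 1/102=0.0098
Σ p₁ᵢp₂ᵢ = 0.001844 + 0.287683 + 0.002717 + 0.009217 + 0.001358 = 0.302819
Σp_1ᵢ² = 0.0099² + 0.3861² + 0.2772² + 0.1881² + 0.1386² = 0.000098 + 0.149073 + 0.076840 + 0.035382 + 0.019210 = 0.280603
Σp_2ᵢ² = 0.1863² + 0.7451² + 0.0098² + 0.0490² + 0.0098² = 0.034708 + 0.555174 + 0.000096 + 0.002401 + 0.000096 = 0.592475
O = 0.302819 / √(0.280603 × 0.592475) = 0.302819 / 0.4077380 = 0.7427
O = 0.7427 > 0.4 → Yes.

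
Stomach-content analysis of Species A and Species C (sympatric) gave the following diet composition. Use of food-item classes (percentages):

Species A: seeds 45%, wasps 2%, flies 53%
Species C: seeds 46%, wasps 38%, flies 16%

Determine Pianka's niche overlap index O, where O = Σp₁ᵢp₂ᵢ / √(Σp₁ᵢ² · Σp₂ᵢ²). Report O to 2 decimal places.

Convert percentages to proportions (divide by 100).
Σ p₁ᵢp₂ᵢ = 0.2070 + 0.0076 + 0.0848 = 0.2994
Σp_1ᵢ² = 0.45² + 0.02² + 0.53² = 0.2025 + 0.0004 + 0.2809 = 0.4838
Σp_2ᵢ² = 0.46² + 0.38² + 0.16² = 0.2116 + 0.1444 + 0.0256 = 0.3816
O = 0.2994 / √(0.4838 × 0.3816) = 0.2994 / 0.42967 = 0.6968

0.70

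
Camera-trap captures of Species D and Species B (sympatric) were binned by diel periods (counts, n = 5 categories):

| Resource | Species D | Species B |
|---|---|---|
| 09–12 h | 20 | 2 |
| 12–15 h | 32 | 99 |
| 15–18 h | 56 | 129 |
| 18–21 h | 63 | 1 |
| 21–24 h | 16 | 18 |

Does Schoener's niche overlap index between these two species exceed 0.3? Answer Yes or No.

Proportions for Species D (n=187): 20/187=0.1070, 32/187=0.1711, 56/187=0.2995, 63/187=0.3369, 16/187=0.0856
Proportions for Species B (n=249): 2/249=0.0080, 99/249=0.3976, 129/249=0.5181, 1/249=0.0040, 18/249=0.0723
Σ|p₁ᵢ − p₂ᵢ| = 0.0990 + 0.2265 + 0.2186 + 0.3329 + 0.0133 = 0.8903
D = 1 − ½ × 0.8903 = 1 − 0.44515 = 0.55485
D = 0.55485 > 0.3 → Yes.

Yes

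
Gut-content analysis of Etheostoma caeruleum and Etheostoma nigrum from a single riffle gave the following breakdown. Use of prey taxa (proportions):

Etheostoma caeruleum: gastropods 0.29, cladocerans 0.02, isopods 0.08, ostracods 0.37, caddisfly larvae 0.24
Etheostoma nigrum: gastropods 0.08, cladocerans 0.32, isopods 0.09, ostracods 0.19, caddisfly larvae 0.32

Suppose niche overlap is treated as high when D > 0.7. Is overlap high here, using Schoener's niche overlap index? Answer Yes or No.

No

Σ|p₁ᵢ − p₂ᵢ| = 0.21 + 0.30 + 0.01 + 0.18 + 0.08 = 0.78
D = 1 − ½ × 0.78 = 1 − 0.390 = 0.6100
D = 0.6100 < 0.7 → No.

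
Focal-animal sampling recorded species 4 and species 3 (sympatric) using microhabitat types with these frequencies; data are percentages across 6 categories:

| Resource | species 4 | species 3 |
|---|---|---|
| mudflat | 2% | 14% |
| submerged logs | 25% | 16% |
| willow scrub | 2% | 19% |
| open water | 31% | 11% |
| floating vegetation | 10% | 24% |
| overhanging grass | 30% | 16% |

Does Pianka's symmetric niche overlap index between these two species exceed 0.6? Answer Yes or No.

Convert percentages to proportions (divide by 100).
Σ p₁ᵢp₂ᵢ = 0.0028 + 0.0400 + 0.0038 + 0.0341 + 0.0240 + 0.0480 = 0.1527
Σp_1ᵢ² = 0.02² + 0.25² + 0.02² + 0.31² + 0.10² + 0.30² = 0.0004 + 0.0625 + 0.0004 + 0.0961 + 0.0100 + 0.0900 = 0.2594
Σp_2ᵢ² = 0.14² + 0.16² + 0.19² + 0.11² + 0.24² + 0.16² = 0.0196 + 0.0256 + 0.0361 + 0.0121 + 0.0576 + 0.0256 = 0.1766
O = 0.1527 / √(0.2594 × 0.1766) = 0.1527 / 0.21403 = 0.7135
O = 0.7135 > 0.6 → Yes.

Yes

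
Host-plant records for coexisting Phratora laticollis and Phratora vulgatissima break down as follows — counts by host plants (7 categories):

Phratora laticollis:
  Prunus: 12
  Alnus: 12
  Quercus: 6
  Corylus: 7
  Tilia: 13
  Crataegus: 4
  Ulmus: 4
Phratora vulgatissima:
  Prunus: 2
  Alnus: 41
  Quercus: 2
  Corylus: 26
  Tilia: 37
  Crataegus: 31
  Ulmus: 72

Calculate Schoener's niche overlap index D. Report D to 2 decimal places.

0.65

Proportions for Phratora laticollis (n=58): 12/58=0.2069, 12/58=0.2069, 6/58=0.1034, 7/58=0.1207, 13/58=0.2241, 4/58=0.0690, 4/58=0.0690
Proportions for Phratora vulgatissima (n=211): 2/211=0.0095, 41/211=0.1943, 2/211=0.0095, 26/211=0.1232, 37/211=0.1754, 31/211=0.1469, 72/211=0.3412
Σ|p₁ᵢ − p₂ᵢ| = 0.1974 + 0.0126 + 0.0939 + 0.0025 + 0.0487 + 0.0779 + 0.2722 = 0.7052
D = 1 − ½ × 0.7052 = 1 − 0.35260 = 0.64740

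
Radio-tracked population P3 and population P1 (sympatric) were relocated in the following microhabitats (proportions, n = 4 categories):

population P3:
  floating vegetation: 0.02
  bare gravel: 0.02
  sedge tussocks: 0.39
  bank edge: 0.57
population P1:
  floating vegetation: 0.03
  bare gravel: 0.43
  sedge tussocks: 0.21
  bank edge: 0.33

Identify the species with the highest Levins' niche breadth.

Σp_P3ᵢ² = 0.02² + 0.02² + 0.39² + 0.57² = 0.0004 + 0.0004 + 0.1521 + 0.3249 = 0.4778
B_P3 = 1 / 0.4778 = 2.0929
Σp_P1ᵢ² = 0.03² + 0.43² + 0.21² + 0.33² = 0.0009 + 0.1849 + 0.0441 + 0.1089 = 0.3388
B_P1 = 1 / 0.3388 = 2.9516
Highest B → broadest niche (most generalist): population P1 (B = 2.95).

population P1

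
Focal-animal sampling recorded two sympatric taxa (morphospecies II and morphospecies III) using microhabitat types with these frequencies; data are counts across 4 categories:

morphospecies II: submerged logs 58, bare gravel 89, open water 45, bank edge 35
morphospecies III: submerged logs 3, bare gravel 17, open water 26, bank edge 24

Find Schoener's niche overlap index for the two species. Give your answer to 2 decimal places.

0.64

Proportions for morphospecies II (n=227): 58/227=0.2555, 89/227=0.3921, 45/227=0.1982, 35/227=0.1542
Proportions for morphospecies III (n=70): 3/70=0.0429, 17/70=0.2429, 26/70=0.3714, 24/70=0.3429
Σ|p₁ᵢ − p₂ᵢ| = 0.2126 + 0.1492 + 0.1732 + 0.1887 = 0.7237
D = 1 − ½ × 0.7237 = 1 − 0.36185 = 0.63815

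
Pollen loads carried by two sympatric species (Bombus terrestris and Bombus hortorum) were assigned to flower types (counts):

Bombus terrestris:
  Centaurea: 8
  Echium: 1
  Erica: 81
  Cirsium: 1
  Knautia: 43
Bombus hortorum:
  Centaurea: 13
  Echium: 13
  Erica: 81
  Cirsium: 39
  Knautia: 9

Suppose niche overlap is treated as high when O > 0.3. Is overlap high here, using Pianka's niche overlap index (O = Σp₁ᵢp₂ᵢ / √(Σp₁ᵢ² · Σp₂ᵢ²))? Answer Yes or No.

Yes

Proportions for Bombus terrestris (n=134): 8/134=0.0597, 1/134=0.0075, 81/134=0.6045, 1/134=0.0075, 43/134=0.3209
Proportions for Bombus hortorum (n=155): 13/155=0.0839, 13/155=0.0839, 81/155=0.5226, 39/155=0.2516, 9/155=0.0581
Σ p₁ᵢp₂ᵢ = 0.005009 + 0.000629 + 0.315912 + 0.001887 + 0.018644 = 0.342081
Σp_1ᵢ² = 0.0597² + 0.0075² + 0.6045² + 0.0075² + 0.3209² = 0.003564 + 0.000056 + 0.365420 + 0.000056 + 0.102977 = 0.472073
Σp_2ᵢ² = 0.0839² + 0.0839² + 0.5226² + 0.2516² + 0.0581² = 0.007039 + 0.007039 + 0.273111 + 0.063303 + 0.003376 = 0.353868
O = 0.342081 / √(0.472073 × 0.353868) = 0.342081 / 0.4087194 = 0.8370
O = 0.8370 > 0.3 → Yes.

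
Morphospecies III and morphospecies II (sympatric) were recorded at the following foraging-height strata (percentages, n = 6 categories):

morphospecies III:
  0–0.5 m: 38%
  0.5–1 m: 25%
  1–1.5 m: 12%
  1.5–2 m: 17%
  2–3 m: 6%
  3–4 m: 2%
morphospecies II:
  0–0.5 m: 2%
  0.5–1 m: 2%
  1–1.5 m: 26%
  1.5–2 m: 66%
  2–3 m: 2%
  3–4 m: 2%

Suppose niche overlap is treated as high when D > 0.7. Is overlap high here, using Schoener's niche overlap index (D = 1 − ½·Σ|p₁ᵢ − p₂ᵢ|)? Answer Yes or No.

No

Convert percentages to proportions (divide by 100).
Σ|p₁ᵢ − p₂ᵢ| = 0.36 + 0.23 + 0.14 + 0.49 + 0.04 + 0.00 = 1.26
D = 1 − ½ × 1.26 = 1 − 0.630 = 0.3700
D = 0.3700 < 0.7 → No.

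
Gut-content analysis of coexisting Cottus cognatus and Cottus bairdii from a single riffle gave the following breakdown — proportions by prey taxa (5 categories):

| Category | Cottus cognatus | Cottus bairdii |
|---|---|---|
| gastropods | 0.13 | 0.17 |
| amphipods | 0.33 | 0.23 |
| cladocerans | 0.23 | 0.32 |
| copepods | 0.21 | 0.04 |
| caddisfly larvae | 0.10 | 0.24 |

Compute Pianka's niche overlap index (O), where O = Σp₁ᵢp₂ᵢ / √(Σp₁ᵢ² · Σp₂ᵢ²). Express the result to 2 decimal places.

0.86

Σ p₁ᵢp₂ᵢ = 0.0221 + 0.0759 + 0.0736 + 0.0084 + 0.0240 = 0.2040
Σp_1ᵢ² = 0.13² + 0.33² + 0.23² + 0.21² + 0.10² = 0.0169 + 0.1089 + 0.0529 + 0.0441 + 0.0100 = 0.2328
Σp_2ᵢ² = 0.17² + 0.23² + 0.32² + 0.04² + 0.24² = 0.0289 + 0.0529 + 0.1024 + 0.0016 + 0.0576 = 0.2434
O = 0.2040 / √(0.2328 × 0.2434) = 0.2040 / 0.23804 = 0.8570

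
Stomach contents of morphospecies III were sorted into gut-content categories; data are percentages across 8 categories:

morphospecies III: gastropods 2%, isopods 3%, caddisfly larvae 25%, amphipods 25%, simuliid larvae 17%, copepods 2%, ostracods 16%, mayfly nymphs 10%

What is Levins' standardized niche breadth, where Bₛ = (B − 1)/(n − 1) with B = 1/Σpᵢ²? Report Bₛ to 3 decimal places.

Convert percentages to proportions (divide by 100).
Σpᵢ² = 0.02² + 0.03² + 0.25² + 0.25² + 0.17² + 0.02² + 0.16² + 0.10² = 0.0004 + 0.0009 + 0.0625 + 0.0625 + 0.0289 + 0.0004 + 0.0256 + 0.0100 = 0.1912
B = 1 / 0.1912 = 5.23013
Bₛ = (B − 1)/(n − 1) = (5.23013 − 1)/(8 − 1) = 4.23013/7 = 0.60430

0.604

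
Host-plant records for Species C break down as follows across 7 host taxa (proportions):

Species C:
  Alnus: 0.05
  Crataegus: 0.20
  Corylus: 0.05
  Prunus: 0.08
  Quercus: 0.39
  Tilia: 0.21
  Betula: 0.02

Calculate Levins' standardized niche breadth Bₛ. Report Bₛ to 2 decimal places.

0.51

Σpᵢ² = 0.05² + 0.20² + 0.05² + 0.08² + 0.39² + 0.21² + 0.02² = 0.0025 + 0.0400 + 0.0025 + 0.0064 + 0.1521 + 0.0441 + 0.0004 = 0.2480
B = 1 / 0.2480 = 4.0323
Bₛ = (B − 1)/(n − 1) = (4.0323 − 1)/(7 − 1) = 3.0323/6 = 0.5054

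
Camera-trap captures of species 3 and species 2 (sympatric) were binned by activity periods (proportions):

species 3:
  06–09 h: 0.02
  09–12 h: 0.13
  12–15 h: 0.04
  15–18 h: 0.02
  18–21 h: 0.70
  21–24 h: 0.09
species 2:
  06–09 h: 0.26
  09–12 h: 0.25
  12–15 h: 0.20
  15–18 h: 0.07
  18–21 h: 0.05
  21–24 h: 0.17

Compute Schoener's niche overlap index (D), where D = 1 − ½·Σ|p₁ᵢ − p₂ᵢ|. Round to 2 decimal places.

Σ|p₁ᵢ − p₂ᵢ| = 0.24 + 0.12 + 0.16 + 0.05 + 0.65 + 0.08 = 1.30
D = 1 − ½ × 1.30 = 1 − 0.650 = 0.3500

0.35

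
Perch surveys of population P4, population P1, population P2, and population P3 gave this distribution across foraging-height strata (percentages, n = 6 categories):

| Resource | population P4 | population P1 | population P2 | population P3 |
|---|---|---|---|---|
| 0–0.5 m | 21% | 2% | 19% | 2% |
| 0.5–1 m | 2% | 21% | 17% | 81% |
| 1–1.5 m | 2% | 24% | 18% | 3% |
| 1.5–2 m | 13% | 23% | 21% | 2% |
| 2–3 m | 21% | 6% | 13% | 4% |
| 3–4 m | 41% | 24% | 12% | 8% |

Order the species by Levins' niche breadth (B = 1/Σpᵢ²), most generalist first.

population P2 > population P1 > population P4 > population P3

Convert percentages to proportions (divide by 100).
Σp_P4ᵢ² = 0.21² + 0.02² + 0.02² + 0.13² + 0.21² + 0.41² = 0.0441 + 0.0004 + 0.0004 + 0.0169 + 0.0441 + 0.1681 = 0.2740
B_P4 = 1 / 0.2740 = 3.6496
Σp_P1ᵢ² = 0.02² + 0.21² + 0.24² + 0.23² + 0.06² + 0.24² = 0.0004 + 0.0441 + 0.0576 + 0.0529 + 0.0036 + 0.0576 = 0.2162
B_P1 = 1 / 0.2162 = 4.6253
Σp_P2ᵢ² = 0.19² + 0.17² + 0.18² + 0.21² + 0.13² + 0.12² = 0.0361 + 0.0289 + 0.0324 + 0.0441 + 0.0169 + 0.0144 = 0.1728
B_P2 = 1 / 0.1728 = 5.7870
Σp_P3ᵢ² = 0.02² + 0.81² + 0.03² + 0.02² + 0.04² + 0.08² = 0.0004 + 0.6561 + 0.0009 + 0.0004 + 0.0016 + 0.0064 = 0.6658
B_P3 = 1 / 0.6658 = 1.5020
Ranking by B (broadest → narrowest): population P2 (5.79) > population P1 (4.63) > population P4 (3.65) > population P3 (1.50)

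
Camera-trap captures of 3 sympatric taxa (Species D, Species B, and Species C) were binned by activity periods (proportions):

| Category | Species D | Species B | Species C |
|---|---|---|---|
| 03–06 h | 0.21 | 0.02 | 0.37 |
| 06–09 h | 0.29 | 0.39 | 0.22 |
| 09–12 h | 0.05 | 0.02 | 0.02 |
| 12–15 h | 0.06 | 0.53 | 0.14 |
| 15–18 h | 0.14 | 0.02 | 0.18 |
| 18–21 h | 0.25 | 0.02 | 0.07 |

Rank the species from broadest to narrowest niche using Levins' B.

Σp_Dᵢ² = 0.21² + 0.29² + 0.05² + 0.06² + 0.14² + 0.25² = 0.0441 + 0.0841 + 0.0025 + 0.0036 + 0.0196 + 0.0625 = 0.2164
B_D = 1 / 0.2164 = 4.6211
Σp_Bᵢ² = 0.02² + 0.39² + 0.02² + 0.53² + 0.02² + 0.02² = 0.0004 + 0.1521 + 0.0004 + 0.2809 + 0.0004 + 0.0004 = 0.4346
B_B = 1 / 0.4346 = 2.3010
Σp_Cᵢ² = 0.37² + 0.22² + 0.02² + 0.14² + 0.18² + 0.07² = 0.1369 + 0.0484 + 0.0004 + 0.0196 + 0.0324 + 0.0049 = 0.2426
B_C = 1 / 0.2426 = 4.1220
Ranking by B (broadest → narrowest): Species D (4.62) > Species C (4.12) > Species B (2.30)

Species D > Species C > Species B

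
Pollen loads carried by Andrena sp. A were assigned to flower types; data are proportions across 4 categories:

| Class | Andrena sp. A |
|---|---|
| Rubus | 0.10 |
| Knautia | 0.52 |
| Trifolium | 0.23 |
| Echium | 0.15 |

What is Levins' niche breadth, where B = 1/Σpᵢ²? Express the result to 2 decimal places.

Σpᵢ² = 0.10² + 0.52² + 0.23² + 0.15² = 0.0100 + 0.2704 + 0.0529 + 0.0225 = 0.3558
B = 1 / 0.3558 = 2.8106

2.81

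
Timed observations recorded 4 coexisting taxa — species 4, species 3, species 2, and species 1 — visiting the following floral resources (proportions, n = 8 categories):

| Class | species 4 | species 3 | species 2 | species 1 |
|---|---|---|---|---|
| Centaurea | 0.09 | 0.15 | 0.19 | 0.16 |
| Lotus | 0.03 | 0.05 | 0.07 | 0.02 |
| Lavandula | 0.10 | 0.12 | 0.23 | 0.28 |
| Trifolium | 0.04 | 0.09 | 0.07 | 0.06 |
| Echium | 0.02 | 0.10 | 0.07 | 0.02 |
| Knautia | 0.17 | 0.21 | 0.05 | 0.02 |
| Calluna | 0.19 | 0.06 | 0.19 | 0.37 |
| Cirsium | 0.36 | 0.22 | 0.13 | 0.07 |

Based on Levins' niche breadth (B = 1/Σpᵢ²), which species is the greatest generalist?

species 3

Σp_4ᵢ² = 0.09² + 0.03² + 0.10² + 0.04² + 0.02² + 0.17² + 0.19² + 0.36² = 0.0081 + 0.0009 + 0.0100 + 0.0016 + 0.0004 + 0.0289 + 0.0361 + 0.1296 = 0.2156
B_4 = 1 / 0.2156 = 4.6382
Σp_3ᵢ² = 0.15² + 0.05² + 0.12² + 0.09² + 0.10² + 0.21² + 0.06² + 0.22² = 0.0225 + 0.0025 + 0.0144 + 0.0081 + 0.0100 + 0.0441 + 0.0036 + 0.0484 = 0.1536
B_3 = 1 / 0.1536 = 6.5104
Σp_2ᵢ² = 0.19² + 0.07² + 0.23² + 0.07² + 0.07² + 0.05² + 0.19² + 0.13² = 0.0361 + 0.0049 + 0.0529 + 0.0049 + 0.0049 + 0.0025 + 0.0361 + 0.0169 = 0.1592
B_2 = 1 / 0.1592 = 6.2814
Σp_1ᵢ² = 0.16² + 0.02² + 0.28² + 0.06² + 0.02² + 0.02² + 0.37² + 0.07² = 0.0256 + 0.0004 + 0.0784 + 0.0036 + 0.0004 + 0.0004 + 0.1369 + 0.0049 = 0.2506
B_1 = 1 / 0.2506 = 3.9904
Highest B → broadest niche (most generalist): species 3 (B = 6.51).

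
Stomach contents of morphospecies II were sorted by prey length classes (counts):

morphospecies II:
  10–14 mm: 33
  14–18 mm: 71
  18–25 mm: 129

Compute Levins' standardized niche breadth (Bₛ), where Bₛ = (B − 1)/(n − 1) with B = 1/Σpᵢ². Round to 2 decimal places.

Proportions for morphospecies II (n=233): 33/233=0.1416, 71/233=0.3047, 129/233=0.5536
Σpᵢ² = 0.1416² + 0.3047² + 0.5536² = 0.020051 + 0.092842 + 0.306473 = 0.419366
B = 1 / 0.419366 = 2.3846
Bₛ = (B − 1)/(n − 1) = (2.3846 − 1)/(3 − 1) = 1.3846/2 = 0.6923

0.69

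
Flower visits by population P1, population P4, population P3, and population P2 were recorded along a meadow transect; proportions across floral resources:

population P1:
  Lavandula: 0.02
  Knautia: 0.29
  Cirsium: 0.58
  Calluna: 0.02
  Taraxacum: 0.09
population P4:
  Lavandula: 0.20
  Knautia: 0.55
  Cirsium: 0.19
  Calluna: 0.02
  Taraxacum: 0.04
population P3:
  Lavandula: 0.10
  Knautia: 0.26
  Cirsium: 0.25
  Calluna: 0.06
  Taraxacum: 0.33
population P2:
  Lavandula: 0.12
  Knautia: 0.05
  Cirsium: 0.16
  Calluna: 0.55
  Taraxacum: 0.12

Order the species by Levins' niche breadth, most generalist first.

population P3 > population P2 > population P4 > population P1

Σp_P1ᵢ² = 0.02² + 0.29² + 0.58² + 0.02² + 0.09² = 0.0004 + 0.0841 + 0.3364 + 0.0004 + 0.0081 = 0.4294
B_P1 = 1 / 0.4294 = 2.3288
Σp_P4ᵢ² = 0.20² + 0.55² + 0.19² + 0.02² + 0.04² = 0.0400 + 0.3025 + 0.0361 + 0.0004 + 0.0016 = 0.3806
B_P4 = 1 / 0.3806 = 2.6274
Σp_P3ᵢ² = 0.10² + 0.26² + 0.25² + 0.06² + 0.33² = 0.0100 + 0.0676 + 0.0625 + 0.0036 + 0.1089 = 0.2526
B_P3 = 1 / 0.2526 = 3.9588
Σp_P2ᵢ² = 0.12² + 0.05² + 0.16² + 0.55² + 0.12² = 0.0144 + 0.0025 + 0.0256 + 0.3025 + 0.0144 = 0.3594
B_P2 = 1 / 0.3594 = 2.7824
Ranking by B (broadest → narrowest): population P3 (3.96) > population P2 (2.78) > population P4 (2.63) > population P1 (2.33)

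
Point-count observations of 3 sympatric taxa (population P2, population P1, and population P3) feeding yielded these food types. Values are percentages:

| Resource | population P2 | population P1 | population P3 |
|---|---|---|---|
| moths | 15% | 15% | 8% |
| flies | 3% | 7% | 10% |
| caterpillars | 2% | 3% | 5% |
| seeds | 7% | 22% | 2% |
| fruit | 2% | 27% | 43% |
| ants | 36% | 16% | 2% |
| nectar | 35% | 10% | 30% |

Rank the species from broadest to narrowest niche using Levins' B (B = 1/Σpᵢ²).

population P1 > population P2 > population P3

Convert percentages to proportions (divide by 100).
Σp_P2ᵢ² = 0.15² + 0.03² + 0.02² + 0.07² + 0.02² + 0.36² + 0.35² = 0.0225 + 0.0009 + 0.0004 + 0.0049 + 0.0004 + 0.1296 + 0.1225 = 0.2812
B_P2 = 1 / 0.2812 = 3.5562
Σp_P1ᵢ² = 0.15² + 0.07² + 0.03² + 0.22² + 0.27² + 0.16² + 0.10² = 0.0225 + 0.0049 + 0.0009 + 0.0484 + 0.0729 + 0.0256 + 0.0100 = 0.1852
B_P1 = 1 / 0.1852 = 5.3996
Σp_P3ᵢ² = 0.08² + 0.10² + 0.05² + 0.02² + 0.43² + 0.02² + 0.30² = 0.0064 + 0.0100 + 0.0025 + 0.0004 + 0.1849 + 0.0004 + 0.0900 = 0.2946
B_P3 = 1 / 0.2946 = 3.3944
Ranking by B (broadest → narrowest): population P1 (5.40) > population P2 (3.56) > population P3 (3.39)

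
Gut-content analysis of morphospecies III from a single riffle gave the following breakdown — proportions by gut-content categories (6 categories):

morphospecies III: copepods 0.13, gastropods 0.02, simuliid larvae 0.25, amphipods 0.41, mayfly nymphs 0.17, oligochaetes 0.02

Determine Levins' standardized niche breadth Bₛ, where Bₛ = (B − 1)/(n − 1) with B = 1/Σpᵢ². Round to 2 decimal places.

0.52

Σpᵢ² = 0.13² + 0.02² + 0.25² + 0.41² + 0.17² + 0.02² = 0.0169 + 0.0004 + 0.0625 + 0.1681 + 0.0289 + 0.0004 = 0.2772
B = 1 / 0.2772 = 3.6075
Bₛ = (B − 1)/(n − 1) = (3.6075 − 1)/(6 − 1) = 2.6075/5 = 0.5215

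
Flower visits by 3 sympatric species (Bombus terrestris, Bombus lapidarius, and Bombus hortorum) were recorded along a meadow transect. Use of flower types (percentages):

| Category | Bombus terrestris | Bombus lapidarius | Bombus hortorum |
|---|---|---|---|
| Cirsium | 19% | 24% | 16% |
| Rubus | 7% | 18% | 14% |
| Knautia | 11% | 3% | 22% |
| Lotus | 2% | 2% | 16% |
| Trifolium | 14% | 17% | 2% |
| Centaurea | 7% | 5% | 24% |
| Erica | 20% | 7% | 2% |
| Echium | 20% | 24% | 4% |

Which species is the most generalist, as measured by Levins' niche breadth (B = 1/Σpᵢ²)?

Convert percentages to proportions (divide by 100).
Σp_terrᵢ² = 0.19² + 0.07² + 0.11² + 0.02² + 0.14² + 0.07² + 0.20² + 0.20² = 0.0361 + 0.0049 + 0.0121 + 0.0004 + 0.0196 + 0.0049 + 0.0400 + 0.0400 = 0.1580
B_terr = 1 / 0.1580 = 6.3291
Σp_lapiᵢ² = 0.24² + 0.18² + 0.03² + 0.02² + 0.17² + 0.05² + 0.07² + 0.24² = 0.0576 + 0.0324 + 0.0009 + 0.0004 + 0.0289 + 0.0025 + 0.0049 + 0.0576 = 0.1852
B_lapi = 1 / 0.1852 = 5.3996
Σp_hortᵢ² = 0.16² + 0.14² + 0.22² + 0.16² + 0.02² + 0.24² + 0.02² + 0.04² = 0.0256 + 0.0196 + 0.0484 + 0.0256 + 0.0004 + 0.0576 + 0.0004 + 0.0016 = 0.1792
B_hort = 1 / 0.1792 = 5.5804
Highest B → broadest niche (most generalist): Bombus terrestris (B = 6.33).

Bombus terrestris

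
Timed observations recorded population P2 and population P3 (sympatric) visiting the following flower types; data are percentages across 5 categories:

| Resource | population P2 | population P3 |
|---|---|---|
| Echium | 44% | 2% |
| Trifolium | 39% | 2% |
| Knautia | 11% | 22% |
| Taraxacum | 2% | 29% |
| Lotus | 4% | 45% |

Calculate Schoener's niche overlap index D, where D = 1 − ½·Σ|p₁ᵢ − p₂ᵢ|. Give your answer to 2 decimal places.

Convert percentages to proportions (divide by 100).
Σ|p₁ᵢ − p₂ᵢ| = 0.42 + 0.37 + 0.11 + 0.27 + 0.41 = 1.58
D = 1 − ½ × 1.58 = 1 − 0.790 = 0.2100

0.21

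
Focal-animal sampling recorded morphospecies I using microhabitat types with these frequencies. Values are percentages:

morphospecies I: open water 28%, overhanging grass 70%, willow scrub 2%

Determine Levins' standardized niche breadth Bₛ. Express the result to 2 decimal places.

Convert percentages to proportions (divide by 100).
Σpᵢ² = 0.28² + 0.70² + 0.02² = 0.0784 + 0.4900 + 0.0004 = 0.5688
B = 1 / 0.5688 = 1.7581
Bₛ = (B − 1)/(n − 1) = (1.7581 − 1)/(3 − 1) = 0.7581/2 = 0.3791

0.38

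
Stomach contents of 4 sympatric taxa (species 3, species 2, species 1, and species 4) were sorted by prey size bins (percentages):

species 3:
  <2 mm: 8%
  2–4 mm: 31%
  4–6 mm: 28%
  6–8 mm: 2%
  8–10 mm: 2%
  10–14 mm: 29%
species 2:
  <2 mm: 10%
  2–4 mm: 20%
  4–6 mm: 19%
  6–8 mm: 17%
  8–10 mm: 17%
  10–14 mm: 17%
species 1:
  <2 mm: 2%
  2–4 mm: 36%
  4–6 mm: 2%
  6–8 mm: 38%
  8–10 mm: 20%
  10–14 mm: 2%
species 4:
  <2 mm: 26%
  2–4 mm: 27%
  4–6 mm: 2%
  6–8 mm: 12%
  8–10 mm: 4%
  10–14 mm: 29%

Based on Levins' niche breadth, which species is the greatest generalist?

Convert percentages to proportions (divide by 100).
Σp_3ᵢ² = 0.08² + 0.31² + 0.28² + 0.02² + 0.02² + 0.29² = 0.0064 + 0.0961 + 0.0784 + 0.0004 + 0.0004 + 0.0841 = 0.2658
B_3 = 1 / 0.2658 = 3.7622
Σp_2ᵢ² = 0.10² + 0.20² + 0.19² + 0.17² + 0.17² + 0.17² = 0.0100 + 0.0400 + 0.0361 + 0.0289 + 0.0289 + 0.0289 = 0.1728
B_2 = 1 / 0.1728 = 5.7870
Σp_1ᵢ² = 0.02² + 0.36² + 0.02² + 0.38² + 0.20² + 0.02² = 0.0004 + 0.1296 + 0.0004 + 0.1444 + 0.0400 + 0.0004 = 0.3152
B_1 = 1 / 0.3152 = 3.1726
Σp_4ᵢ² = 0.26² + 0.27² + 0.02² + 0.12² + 0.04² + 0.29² = 0.0676 + 0.0729 + 0.0004 + 0.0144 + 0.0016 + 0.0841 = 0.2410
B_4 = 1 / 0.2410 = 4.1494
Highest B → broadest niche (most generalist): species 2 (B = 5.79).

species 2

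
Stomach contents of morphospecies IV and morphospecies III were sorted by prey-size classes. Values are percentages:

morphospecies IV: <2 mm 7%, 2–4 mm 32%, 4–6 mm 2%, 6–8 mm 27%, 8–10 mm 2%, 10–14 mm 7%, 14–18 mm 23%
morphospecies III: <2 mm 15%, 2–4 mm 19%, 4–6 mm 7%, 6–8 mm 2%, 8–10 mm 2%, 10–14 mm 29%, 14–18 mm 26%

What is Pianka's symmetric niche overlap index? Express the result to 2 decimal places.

0.70

Convert percentages to proportions (divide by 100).
Σ p₁ᵢp₂ᵢ = 0.0105 + 0.0608 + 0.0014 + 0.0054 + 0.0004 + 0.0203 + 0.0598 = 0.1586
Σp_1ᵢ² = 0.07² + 0.32² + 0.02² + 0.27² + 0.02² + 0.07² + 0.23² = 0.0049 + 0.1024 + 0.0004 + 0.0729 + 0.0004 + 0.0049 + 0.0529 = 0.2388
Σp_2ᵢ² = 0.15² + 0.19² + 0.07² + 0.02² + 0.02² + 0.29² + 0.26² = 0.0225 + 0.0361 + 0.0049 + 0.0004 + 0.0004 + 0.0841 + 0.0676 = 0.2160
O = 0.1586 / √(0.2388 × 0.2160) = 0.1586 / 0.22711 = 0.6983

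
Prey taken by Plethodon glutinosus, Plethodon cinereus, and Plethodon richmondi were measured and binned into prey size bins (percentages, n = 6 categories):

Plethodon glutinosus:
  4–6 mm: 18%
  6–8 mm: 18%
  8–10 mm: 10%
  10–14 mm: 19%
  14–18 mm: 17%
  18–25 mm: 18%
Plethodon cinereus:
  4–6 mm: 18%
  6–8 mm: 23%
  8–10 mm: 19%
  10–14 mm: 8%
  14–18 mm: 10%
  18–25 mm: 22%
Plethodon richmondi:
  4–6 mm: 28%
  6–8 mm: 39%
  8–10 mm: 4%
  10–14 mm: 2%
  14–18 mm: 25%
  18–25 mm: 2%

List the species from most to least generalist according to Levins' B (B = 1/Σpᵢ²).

Convert percentages to proportions (divide by 100).
Σp_glutᵢ² = 0.18² + 0.18² + 0.10² + 0.19² + 0.17² + 0.18² = 0.0324 + 0.0324 + 0.0100 + 0.0361 + 0.0289 + 0.0324 = 0.1722
B_glut = 1 / 0.1722 = 5.8072
Σp_cineᵢ² = 0.18² + 0.23² + 0.19² + 0.08² + 0.10² + 0.22² = 0.0324 + 0.0529 + 0.0361 + 0.0064 + 0.0100 + 0.0484 = 0.1862
B_cine = 1 / 0.1862 = 5.3706
Σp_richᵢ² = 0.28² + 0.39² + 0.04² + 0.02² + 0.25² + 0.02² = 0.0784 + 0.1521 + 0.0016 + 0.0004 + 0.0625 + 0.0004 = 0.2954
B_rich = 1 / 0.2954 = 3.3852
Ranking by B (broadest → narrowest): Plethodon glutinosus (5.81) > Plethodon cinereus (5.37) > Plethodon richmondi (3.39)

Plethodon glutinosus > Plethodon cinereus > Plethodon richmondi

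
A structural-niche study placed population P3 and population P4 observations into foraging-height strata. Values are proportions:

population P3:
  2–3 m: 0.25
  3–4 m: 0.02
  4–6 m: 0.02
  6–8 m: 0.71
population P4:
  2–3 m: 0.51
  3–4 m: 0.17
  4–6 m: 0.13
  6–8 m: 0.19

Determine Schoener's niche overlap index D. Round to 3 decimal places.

Σ|p₁ᵢ − p₂ᵢ| = 0.26 + 0.15 + 0.11 + 0.52 = 1.04
D = 1 − ½ × 1.04 = 1 − 0.520 = 0.48000

0.480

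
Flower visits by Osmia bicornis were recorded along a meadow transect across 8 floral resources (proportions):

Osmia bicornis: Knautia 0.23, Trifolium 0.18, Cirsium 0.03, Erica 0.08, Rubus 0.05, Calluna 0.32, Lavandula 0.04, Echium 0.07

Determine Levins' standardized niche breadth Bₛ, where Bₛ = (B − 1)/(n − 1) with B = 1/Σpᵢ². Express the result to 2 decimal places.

0.56

Σpᵢ² = 0.23² + 0.18² + 0.03² + 0.08² + 0.05² + 0.32² + 0.04² + 0.07² = 0.0529 + 0.0324 + 0.0009 + 0.0064 + 0.0025 + 0.1024 + 0.0016 + 0.0049 = 0.2040
B = 1 / 0.2040 = 4.9020
Bₛ = (B − 1)/(n − 1) = (4.9020 − 1)/(8 − 1) = 3.9020/7 = 0.5574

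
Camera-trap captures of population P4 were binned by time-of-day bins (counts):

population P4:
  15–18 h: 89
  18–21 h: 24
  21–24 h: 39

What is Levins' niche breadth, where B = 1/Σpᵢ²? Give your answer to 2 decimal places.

2.31

Proportions for population P4 (n=152): 89/152=0.5855, 24/152=0.1579, 39/152=0.2566
Σpᵢ² = 0.5855² + 0.1579² + 0.2566² = 0.342810 + 0.024932 + 0.065844 = 0.433586
B = 1 / 0.433586 = 2.3063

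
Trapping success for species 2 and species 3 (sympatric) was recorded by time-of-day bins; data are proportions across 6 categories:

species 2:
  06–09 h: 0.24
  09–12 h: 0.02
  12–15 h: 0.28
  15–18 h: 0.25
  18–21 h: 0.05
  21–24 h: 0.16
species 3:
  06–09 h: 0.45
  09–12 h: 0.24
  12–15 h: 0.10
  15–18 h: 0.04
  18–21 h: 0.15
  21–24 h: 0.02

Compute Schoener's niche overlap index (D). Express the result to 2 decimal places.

Σ|p₁ᵢ − p₂ᵢ| = 0.21 + 0.22 + 0.18 + 0.21 + 0.10 + 0.14 = 1.06
D = 1 − ½ × 1.06 = 1 − 0.530 = 0.4700

0.47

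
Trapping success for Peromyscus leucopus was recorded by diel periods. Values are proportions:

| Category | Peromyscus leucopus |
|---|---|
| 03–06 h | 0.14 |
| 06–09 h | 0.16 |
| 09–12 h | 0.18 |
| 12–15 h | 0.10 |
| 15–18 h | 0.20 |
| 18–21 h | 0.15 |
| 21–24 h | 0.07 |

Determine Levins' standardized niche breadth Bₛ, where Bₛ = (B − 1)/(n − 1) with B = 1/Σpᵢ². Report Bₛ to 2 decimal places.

Σpᵢ² = 0.14² + 0.16² + 0.18² + 0.10² + 0.20² + 0.15² + 0.07² = 0.0196 + 0.0256 + 0.0324 + 0.0100 + 0.0400 + 0.0225 + 0.0049 = 0.1550
B = 1 / 0.1550 = 6.4516
Bₛ = (B − 1)/(n − 1) = (6.4516 − 1)/(7 − 1) = 5.4516/6 = 0.9086

0.91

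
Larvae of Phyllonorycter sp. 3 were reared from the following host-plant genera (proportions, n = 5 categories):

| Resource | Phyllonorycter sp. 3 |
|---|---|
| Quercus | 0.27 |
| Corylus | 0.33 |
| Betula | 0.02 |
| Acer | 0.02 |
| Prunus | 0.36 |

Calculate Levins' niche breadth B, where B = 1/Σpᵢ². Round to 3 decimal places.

Σpᵢ² = 0.27² + 0.33² + 0.02² + 0.02² + 0.36² = 0.0729 + 0.1089 + 0.0004 + 0.0004 + 0.1296 = 0.3122
B = 1 / 0.3122 = 3.20307

3.203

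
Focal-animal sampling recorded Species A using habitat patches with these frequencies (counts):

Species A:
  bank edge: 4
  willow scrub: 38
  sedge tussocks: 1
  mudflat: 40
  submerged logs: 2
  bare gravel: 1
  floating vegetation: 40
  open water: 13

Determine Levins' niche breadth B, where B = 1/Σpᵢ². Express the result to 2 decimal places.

4.00

Proportions for Species A (n=139): 4/139=0.0288, 38/139=0.2734, 1/139=0.0072, 40/139=0.2878, 2/139=0.0144, 1/139=0.0072, 40/139=0.2878, 13/139=0.0935
Σpᵢ² = 0.0288² + 0.2734² + 0.0072² + 0.2878² + 0.0144² + 0.0072² + 0.2878² + 0.0935² = 0.000829 + 0.074748 + 0.000052 + 0.082829 + 0.000207 + 0.000052 + 0.082829 + 0.008742 = 0.250288
B = 1 / 0.250288 = 3.9954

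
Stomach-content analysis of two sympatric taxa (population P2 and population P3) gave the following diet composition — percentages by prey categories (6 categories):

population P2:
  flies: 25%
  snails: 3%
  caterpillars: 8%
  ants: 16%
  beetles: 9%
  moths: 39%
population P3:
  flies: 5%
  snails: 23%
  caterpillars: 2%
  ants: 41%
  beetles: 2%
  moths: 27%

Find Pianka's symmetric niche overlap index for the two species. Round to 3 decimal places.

0.703

Convert percentages to proportions (divide by 100).
Σ p₁ᵢp₂ᵢ = 0.0125 + 0.0069 + 0.0016 + 0.0656 + 0.0018 + 0.1053 = 0.1937
Σp_1ᵢ² = 0.25² + 0.03² + 0.08² + 0.16² + 0.09² + 0.39² = 0.0625 + 0.0009 + 0.0064 + 0.0256 + 0.0081 + 0.1521 = 0.2556
Σp_2ᵢ² = 0.05² + 0.23² + 0.02² + 0.41² + 0.02² + 0.27² = 0.0025 + 0.0529 + 0.0004 + 0.1681 + 0.0004 + 0.0729 = 0.2972
O = 0.1937 / √(0.2556 × 0.2972) = 0.1937 / 0.275616 = 0.70279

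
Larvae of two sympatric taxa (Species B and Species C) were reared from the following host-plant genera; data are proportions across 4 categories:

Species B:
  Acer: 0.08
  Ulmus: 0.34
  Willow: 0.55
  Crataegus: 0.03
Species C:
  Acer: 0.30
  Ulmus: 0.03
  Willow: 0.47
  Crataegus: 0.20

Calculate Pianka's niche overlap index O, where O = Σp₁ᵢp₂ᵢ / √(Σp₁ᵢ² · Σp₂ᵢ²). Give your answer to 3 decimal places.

0.772

Σ p₁ᵢp₂ᵢ = 0.0240 + 0.0102 + 0.2585 + 0.0060 = 0.2987
Σp_1ᵢ² = 0.08² + 0.34² + 0.55² + 0.03² = 0.0064 + 0.1156 + 0.3025 + 0.0009 = 0.4254
Σp_2ᵢ² = 0.30² + 0.03² + 0.47² + 0.20² = 0.0900 + 0.0009 + 0.2209 + 0.0400 = 0.3518
O = 0.2987 / √(0.4254 × 0.3518) = 0.2987 / 0.386854 = 0.77213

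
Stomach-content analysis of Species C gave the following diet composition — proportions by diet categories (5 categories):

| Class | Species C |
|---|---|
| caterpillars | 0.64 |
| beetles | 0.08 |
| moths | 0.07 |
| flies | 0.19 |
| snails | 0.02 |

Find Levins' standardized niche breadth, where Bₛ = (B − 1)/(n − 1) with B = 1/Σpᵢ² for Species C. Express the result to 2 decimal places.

0.30

Σpᵢ² = 0.64² + 0.08² + 0.07² + 0.19² + 0.02² = 0.4096 + 0.0064 + 0.0049 + 0.0361 + 0.0004 = 0.4574
B = 1 / 0.4574 = 2.1863
Bₛ = (B − 1)/(n − 1) = (2.1863 − 1)/(5 − 1) = 1.1863/4 = 0.2966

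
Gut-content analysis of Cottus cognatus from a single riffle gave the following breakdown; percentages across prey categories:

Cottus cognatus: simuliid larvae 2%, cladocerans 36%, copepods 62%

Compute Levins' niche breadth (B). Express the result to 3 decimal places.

1.944

Convert percentages to proportions (divide by 100).
Σpᵢ² = 0.02² + 0.36² + 0.62² = 0.0004 + 0.1296 + 0.3844 = 0.5144
B = 1 / 0.5144 = 1.94401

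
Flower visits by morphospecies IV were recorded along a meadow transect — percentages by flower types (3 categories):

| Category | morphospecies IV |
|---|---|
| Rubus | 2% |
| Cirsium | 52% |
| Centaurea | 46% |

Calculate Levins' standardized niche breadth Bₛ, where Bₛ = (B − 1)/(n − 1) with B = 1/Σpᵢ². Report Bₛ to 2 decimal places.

Convert percentages to proportions (divide by 100).
Σpᵢ² = 0.02² + 0.52² + 0.46² = 0.0004 + 0.2704 + 0.2116 = 0.4824
B = 1 / 0.4824 = 2.0730
Bₛ = (B − 1)/(n − 1) = (2.0730 − 1)/(3 − 1) = 1.0730/2 = 0.5365

0.54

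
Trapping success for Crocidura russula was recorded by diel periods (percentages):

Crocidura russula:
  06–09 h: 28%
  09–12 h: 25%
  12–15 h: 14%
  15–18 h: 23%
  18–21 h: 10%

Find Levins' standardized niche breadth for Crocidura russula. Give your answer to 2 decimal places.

0.87

Convert percentages to proportions (divide by 100).
Σpᵢ² = 0.28² + 0.25² + 0.14² + 0.23² + 0.10² = 0.0784 + 0.0625 + 0.0196 + 0.0529 + 0.0100 = 0.2234
B = 1 / 0.2234 = 4.4763
Bₛ = (B − 1)/(n − 1) = (4.4763 − 1)/(5 − 1) = 3.4763/4 = 0.8691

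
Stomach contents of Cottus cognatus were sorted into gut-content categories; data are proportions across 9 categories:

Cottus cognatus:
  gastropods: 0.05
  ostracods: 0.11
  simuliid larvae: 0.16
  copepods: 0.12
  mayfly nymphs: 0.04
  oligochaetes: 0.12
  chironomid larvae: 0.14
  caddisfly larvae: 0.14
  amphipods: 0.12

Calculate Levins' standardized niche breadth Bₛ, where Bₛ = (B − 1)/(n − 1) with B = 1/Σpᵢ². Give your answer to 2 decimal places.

Σpᵢ² = 0.05² + 0.11² + 0.16² + 0.12² + 0.04² + 0.12² + 0.14² + 0.14² + 0.12² = 0.0025 + 0.0121 + 0.0256 + 0.0144 + 0.0016 + 0.0144 + 0.0196 + 0.0196 + 0.0144 = 0.1242
B = 1 / 0.1242 = 8.0515
Bₛ = (B − 1)/(n − 1) = (8.0515 − 1)/(9 − 1) = 7.0515/8 = 0.8814

0.88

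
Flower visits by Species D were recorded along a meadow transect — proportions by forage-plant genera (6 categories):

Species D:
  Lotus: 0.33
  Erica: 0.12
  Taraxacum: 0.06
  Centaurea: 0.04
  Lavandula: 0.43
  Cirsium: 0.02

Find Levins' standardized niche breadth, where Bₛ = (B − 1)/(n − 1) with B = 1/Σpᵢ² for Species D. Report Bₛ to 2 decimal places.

0.44

Σpᵢ² = 0.33² + 0.12² + 0.06² + 0.04² + 0.43² + 0.02² = 0.1089 + 0.0144 + 0.0036 + 0.0016 + 0.1849 + 0.0004 = 0.3138
B = 1 / 0.3138 = 3.1867
Bₛ = (B − 1)/(n − 1) = (3.1867 − 1)/(6 − 1) = 2.1867/5 = 0.4373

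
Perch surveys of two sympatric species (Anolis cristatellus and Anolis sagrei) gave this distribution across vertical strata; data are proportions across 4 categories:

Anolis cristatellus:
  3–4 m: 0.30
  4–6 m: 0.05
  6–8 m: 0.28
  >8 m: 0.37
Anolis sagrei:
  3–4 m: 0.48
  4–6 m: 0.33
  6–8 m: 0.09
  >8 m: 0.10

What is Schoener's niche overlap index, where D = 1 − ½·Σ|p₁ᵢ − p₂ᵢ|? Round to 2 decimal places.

0.54

Σ|p₁ᵢ − p₂ᵢ| = 0.18 + 0.28 + 0.19 + 0.27 = 0.92
D = 1 − ½ × 0.92 = 1 − 0.460 = 0.5400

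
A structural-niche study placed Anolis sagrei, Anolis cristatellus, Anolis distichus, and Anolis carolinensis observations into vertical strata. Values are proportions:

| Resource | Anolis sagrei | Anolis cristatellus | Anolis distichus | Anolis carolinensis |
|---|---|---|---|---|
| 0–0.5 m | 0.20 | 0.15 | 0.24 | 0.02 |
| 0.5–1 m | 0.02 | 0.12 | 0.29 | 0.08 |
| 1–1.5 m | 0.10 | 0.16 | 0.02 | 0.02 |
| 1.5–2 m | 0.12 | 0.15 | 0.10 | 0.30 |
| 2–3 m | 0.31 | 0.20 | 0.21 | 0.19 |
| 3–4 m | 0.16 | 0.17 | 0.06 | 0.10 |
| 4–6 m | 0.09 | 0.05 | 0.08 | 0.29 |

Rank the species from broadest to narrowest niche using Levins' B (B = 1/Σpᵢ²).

Σp_sagrᵢ² = 0.20² + 0.02² + 0.10² + 0.12² + 0.31² + 0.16² + 0.09² = 0.0400 + 0.0004 + 0.0100 + 0.0144 + 0.0961 + 0.0256 + 0.0081 = 0.1946
B_sagr = 1 / 0.1946 = 5.1387
Σp_crisᵢ² = 0.15² + 0.12² + 0.16² + 0.15² + 0.20² + 0.17² + 0.05² = 0.0225 + 0.0144 + 0.0256 + 0.0225 + 0.0400 + 0.0289 + 0.0025 = 0.1564
B_cris = 1 / 0.1564 = 6.3939
Σp_distᵢ² = 0.24² + 0.29² + 0.02² + 0.10² + 0.21² + 0.06² + 0.08² = 0.0576 + 0.0841 + 0.0004 + 0.0100 + 0.0441 + 0.0036 + 0.0064 = 0.2062
B_dist = 1 / 0.2062 = 4.8497
Σp_caroᵢ² = 0.02² + 0.08² + 0.02² + 0.30² + 0.19² + 0.10² + 0.29² = 0.0004 + 0.0064 + 0.0004 + 0.0900 + 0.0361 + 0.0100 + 0.0841 = 0.2274
B_caro = 1 / 0.2274 = 4.3975
Ranking by B (broadest → narrowest): Anolis cristatellus (6.39) > Anolis sagrei (5.14) > Anolis distichus (4.85) > Anolis carolinensis (4.40)

Anolis cristatellus > Anolis sagrei > Anolis distichus > Anolis carolinensis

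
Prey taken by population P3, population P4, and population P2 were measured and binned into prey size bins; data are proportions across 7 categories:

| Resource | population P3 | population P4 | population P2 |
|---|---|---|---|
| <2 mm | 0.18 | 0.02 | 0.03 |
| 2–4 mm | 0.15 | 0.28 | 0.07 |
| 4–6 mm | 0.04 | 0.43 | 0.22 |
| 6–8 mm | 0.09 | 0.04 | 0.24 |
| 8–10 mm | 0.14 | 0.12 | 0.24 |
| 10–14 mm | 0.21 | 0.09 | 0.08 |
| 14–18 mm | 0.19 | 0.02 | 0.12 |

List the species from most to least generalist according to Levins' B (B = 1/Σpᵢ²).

population P3 > population P2 > population P4

Σp_P3ᵢ² = 0.18² + 0.15² + 0.04² + 0.09² + 0.14² + 0.21² + 0.19² = 0.0324 + 0.0225 + 0.0016 + 0.0081 + 0.0196 + 0.0441 + 0.0361 = 0.1644
B_P3 = 1 / 0.1644 = 6.0827
Σp_P4ᵢ² = 0.02² + 0.28² + 0.43² + 0.04² + 0.12² + 0.09² + 0.02² = 0.0004 + 0.0784 + 0.1849 + 0.0016 + 0.0144 + 0.0081 + 0.0004 = 0.2882
B_P4 = 1 / 0.2882 = 3.4698
Σp_P2ᵢ² = 0.03² + 0.07² + 0.22² + 0.24² + 0.24² + 0.08² + 0.12² = 0.0009 + 0.0049 + 0.0484 + 0.0576 + 0.0576 + 0.0064 + 0.0144 = 0.1902
B_P2 = 1 / 0.1902 = 5.2576
Ranking by B (broadest → narrowest): population P3 (6.08) > population P2 (5.26) > population P4 (3.47)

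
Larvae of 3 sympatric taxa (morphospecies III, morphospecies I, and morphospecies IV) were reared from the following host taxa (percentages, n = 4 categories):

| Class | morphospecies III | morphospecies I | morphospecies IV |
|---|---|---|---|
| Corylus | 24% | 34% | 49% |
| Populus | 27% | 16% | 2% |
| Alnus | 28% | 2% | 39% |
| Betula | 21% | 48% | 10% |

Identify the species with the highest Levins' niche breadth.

morphospecies III

Convert percentages to proportions (divide by 100).
Σp_IIIᵢ² = 0.24² + 0.27² + 0.28² + 0.21² = 0.0576 + 0.0729 + 0.0784 + 0.0441 = 0.2530
B_III = 1 / 0.2530 = 3.9526
Σp_Iᵢ² = 0.34² + 0.16² + 0.02² + 0.48² = 0.1156 + 0.0256 + 0.0004 + 0.2304 = 0.3720
B_I = 1 / 0.3720 = 2.6882
Σp_IVᵢ² = 0.49² + 0.02² + 0.39² + 0.10² = 0.2401 + 0.0004 + 0.1521 + 0.0100 = 0.4026
B_IV = 1 / 0.4026 = 2.4839
Highest B → broadest niche (most generalist): morphospecies III (B = 3.95).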